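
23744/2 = 11872 = 11872.00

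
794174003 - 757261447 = 36912556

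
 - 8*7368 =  - 58944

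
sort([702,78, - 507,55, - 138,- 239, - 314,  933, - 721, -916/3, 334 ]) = [ - 721, - 507, - 314, - 916/3, - 239,  -  138,55,78 , 334,702, 933] 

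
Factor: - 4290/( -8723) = 30/61 = 2^1*3^1*5^1 *61^( - 1)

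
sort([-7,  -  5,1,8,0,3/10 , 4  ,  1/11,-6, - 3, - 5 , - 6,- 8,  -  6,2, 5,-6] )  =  [ - 8,-7, - 6, - 6,-6, - 6, - 5 ,-5,-3,  0, 1/11, 3/10,  1,2, 4, 5, 8]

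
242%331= 242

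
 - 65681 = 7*( - 9383 ) 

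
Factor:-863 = - 863^1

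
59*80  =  4720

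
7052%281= 27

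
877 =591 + 286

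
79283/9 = 79283/9  =  8809.22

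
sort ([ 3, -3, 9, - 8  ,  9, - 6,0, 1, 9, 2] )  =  [ - 8,  -  6, - 3,0, 1 , 2, 3, 9, 9, 9 ] 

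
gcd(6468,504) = 84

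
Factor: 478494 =2^1*3^3*8861^1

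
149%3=2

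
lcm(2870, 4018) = 20090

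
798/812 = 57/58= 0.98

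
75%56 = 19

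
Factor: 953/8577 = 1/9 = 3^( - 2) 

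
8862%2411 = 1629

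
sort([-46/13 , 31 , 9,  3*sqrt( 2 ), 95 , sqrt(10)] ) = [-46/13, sqrt ( 10), 3 *sqrt( 2), 9, 31,95 ] 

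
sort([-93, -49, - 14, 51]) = [ - 93, - 49,  -  14,51 ] 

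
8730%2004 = 714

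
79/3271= 79/3271=   0.02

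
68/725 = 68/725 = 0.09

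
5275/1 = 5275 = 5275.00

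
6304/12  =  525 + 1/3 = 525.33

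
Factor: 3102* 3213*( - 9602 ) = - 95700503052 = - 2^2*3^4*7^1*11^1*17^1*47^1*4801^1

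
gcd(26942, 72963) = 1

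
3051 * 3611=11017161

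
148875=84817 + 64058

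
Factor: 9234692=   2^2*2308673^1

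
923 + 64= 987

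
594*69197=41103018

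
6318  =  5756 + 562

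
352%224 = 128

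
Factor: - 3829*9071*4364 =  - 151574196676= - 2^2*7^1*47^1*193^1*547^1 * 1091^1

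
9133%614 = 537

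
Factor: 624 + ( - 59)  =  565  =  5^1*  113^1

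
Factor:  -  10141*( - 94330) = 2^1 * 5^1*9433^1*10141^1 = 956600530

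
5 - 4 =1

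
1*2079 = 2079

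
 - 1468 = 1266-2734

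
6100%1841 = 577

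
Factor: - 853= -853^1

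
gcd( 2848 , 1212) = 4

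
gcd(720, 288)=144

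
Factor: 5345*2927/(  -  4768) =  -15644815/4768 = - 2^(-5) * 5^1 * 149^( - 1 )*1069^1*2927^1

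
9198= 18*511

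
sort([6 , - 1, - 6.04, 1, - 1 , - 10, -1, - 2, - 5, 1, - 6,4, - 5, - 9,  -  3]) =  [  -  10, - 9,  -  6.04, - 6,- 5, - 5, - 3  , - 2, - 1 , - 1, - 1, 1  ,  1,4, 6 ]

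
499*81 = 40419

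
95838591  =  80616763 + 15221828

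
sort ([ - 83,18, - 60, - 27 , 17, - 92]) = [ - 92, - 83, - 60, - 27, 17 , 18]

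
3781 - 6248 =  - 2467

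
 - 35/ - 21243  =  35/21243 = 0.00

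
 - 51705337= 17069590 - 68774927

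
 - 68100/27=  - 2523 + 7/9 = -2522.22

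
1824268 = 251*7268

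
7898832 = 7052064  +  846768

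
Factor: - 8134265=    - 5^1*37^1*43969^1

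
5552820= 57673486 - 52120666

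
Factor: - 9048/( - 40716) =2/9= 2^1*3^(-2 )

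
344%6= 2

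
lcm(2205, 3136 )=141120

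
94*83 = 7802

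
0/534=0=0.00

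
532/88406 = 266/44203 =0.01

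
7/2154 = 7/2154 =0.00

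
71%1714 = 71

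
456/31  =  456/31 = 14.71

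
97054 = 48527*2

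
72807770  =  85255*854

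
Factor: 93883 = 223^1*421^1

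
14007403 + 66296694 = 80304097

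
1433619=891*1609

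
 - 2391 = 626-3017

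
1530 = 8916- 7386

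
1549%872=677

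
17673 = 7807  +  9866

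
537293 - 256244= 281049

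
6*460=2760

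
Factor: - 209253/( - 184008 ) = 373/328 = 2^( - 3)*41^( - 1 )*373^1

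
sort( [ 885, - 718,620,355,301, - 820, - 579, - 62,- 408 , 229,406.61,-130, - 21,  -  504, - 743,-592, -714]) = [-820, - 743 , - 718, - 714, - 592, - 579,-504, - 408,  -  130,- 62, - 21,229, 301,355,406.61,620,885]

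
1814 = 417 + 1397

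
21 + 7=28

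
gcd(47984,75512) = 8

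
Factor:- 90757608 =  - 2^3 * 3^1*3781567^1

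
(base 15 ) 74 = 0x6D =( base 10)109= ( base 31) 3G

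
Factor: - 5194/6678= - 3^( - 2)*7^1 =- 7/9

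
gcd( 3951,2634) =1317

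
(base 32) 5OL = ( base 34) 53R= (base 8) 13425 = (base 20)ef9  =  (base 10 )5909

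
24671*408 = 10065768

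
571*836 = 477356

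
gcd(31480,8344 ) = 8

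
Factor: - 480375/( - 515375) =3^2*19^( -1)*31^( - 1)*61^1 = 549/589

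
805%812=805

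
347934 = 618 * 563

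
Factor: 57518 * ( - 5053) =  - 290638454=- 2^1*31^1*163^1*28759^1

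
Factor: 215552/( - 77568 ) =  - 842/303  =  -  2^1*3^( - 1 ) * 101^( - 1 )*421^1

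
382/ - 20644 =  - 191/10322 = - 0.02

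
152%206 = 152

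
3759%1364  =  1031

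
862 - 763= 99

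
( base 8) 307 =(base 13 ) 124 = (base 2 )11000111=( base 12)147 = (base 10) 199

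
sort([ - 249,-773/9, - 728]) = [ - 728,  -  249, - 773/9 ]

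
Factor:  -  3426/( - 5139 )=2^1*3^( - 1 ) = 2/3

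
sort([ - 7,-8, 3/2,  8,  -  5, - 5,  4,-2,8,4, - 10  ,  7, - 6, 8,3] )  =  [ - 10, - 8, - 7, - 6 ,- 5, - 5,-2 , 3/2,3, 4, 4,  7,8, 8, 8] 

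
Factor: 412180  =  2^2*5^1*37^1*557^1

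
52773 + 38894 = 91667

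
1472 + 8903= 10375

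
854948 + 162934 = 1017882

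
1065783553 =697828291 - -367955262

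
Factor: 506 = 2^1*11^1*23^1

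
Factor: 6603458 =2^1 * 677^1*4877^1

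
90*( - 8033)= - 722970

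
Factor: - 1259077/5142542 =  - 2^ ( - 1) * 43^ ( - 1)* 59797^ (  -  1)*1259077^1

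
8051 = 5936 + 2115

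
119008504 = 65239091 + 53769413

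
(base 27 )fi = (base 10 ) 423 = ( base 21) K3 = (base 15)1D3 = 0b110100111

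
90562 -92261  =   - 1699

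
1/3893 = 1/3893 = 0.00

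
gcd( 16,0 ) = 16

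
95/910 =19/182 = 0.10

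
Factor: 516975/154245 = 5^1*7^( -1 ) *13^( - 1)*61^1 = 305/91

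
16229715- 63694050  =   - 47464335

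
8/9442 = 4/4721= 0.00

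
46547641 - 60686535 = - 14138894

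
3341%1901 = 1440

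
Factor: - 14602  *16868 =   -  2^3*7^2*149^1*4217^1 = -  246306536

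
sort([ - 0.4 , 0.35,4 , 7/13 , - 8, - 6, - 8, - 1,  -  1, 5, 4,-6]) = [- 8, - 8, - 6, - 6, - 1,  -  1, - 0.4 , 0.35,7/13,4, 4,5]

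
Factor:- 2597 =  - 7^2 * 53^1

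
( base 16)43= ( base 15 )47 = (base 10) 67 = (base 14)4B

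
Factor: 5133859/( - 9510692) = - 2^( - 2)*2377673^(- 1)*5133859^1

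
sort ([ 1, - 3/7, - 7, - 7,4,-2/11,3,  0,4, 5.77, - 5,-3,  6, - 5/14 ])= [- 7,-7,-5,  -  3,-3/7, -5/14, - 2/11,0, 1, 3, 4, 4, 5.77, 6] 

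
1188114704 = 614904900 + 573209804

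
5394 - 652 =4742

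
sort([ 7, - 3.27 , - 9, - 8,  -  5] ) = [ -9 ,- 8, - 5, - 3.27,7 ]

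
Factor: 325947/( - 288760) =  -2^( - 3)*3^1*5^( - 1)*7219^(-1 ) * 108649^1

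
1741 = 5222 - 3481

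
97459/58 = 97459/58 = 1680.33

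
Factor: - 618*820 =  -506760 = - 2^3*3^1*5^1*41^1 * 103^1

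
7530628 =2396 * 3143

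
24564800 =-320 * ( - 76765)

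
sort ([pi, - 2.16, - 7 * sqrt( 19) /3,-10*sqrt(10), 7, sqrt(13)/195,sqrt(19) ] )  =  [ -10 * sqrt( 10), - 7*sqrt ( 19 ) /3, - 2.16, sqrt(13) /195, pi, sqrt( 19), 7] 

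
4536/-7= -648 + 0/1 = - 648.00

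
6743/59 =6743/59= 114.29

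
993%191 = 38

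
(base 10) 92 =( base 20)4c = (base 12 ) 78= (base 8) 134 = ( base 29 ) 35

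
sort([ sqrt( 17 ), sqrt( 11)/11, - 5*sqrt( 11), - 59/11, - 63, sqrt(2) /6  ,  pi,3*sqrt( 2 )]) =[ - 63, - 5 * sqrt(11 ), - 59/11, sqrt( 2)/6,sqrt( 11 )/11,pi,sqrt(17 ), 3*sqrt( 2 ) ] 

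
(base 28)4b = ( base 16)7b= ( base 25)4n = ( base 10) 123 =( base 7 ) 234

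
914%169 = 69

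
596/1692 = 149/423= 0.35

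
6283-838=5445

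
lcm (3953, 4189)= 280663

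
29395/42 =29395/42=   699.88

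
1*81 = 81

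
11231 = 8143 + 3088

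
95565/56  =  95565/56 = 1706.52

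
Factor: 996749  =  13^1 * 76673^1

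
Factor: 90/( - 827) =-2^1*3^2*5^1 * 827^(-1)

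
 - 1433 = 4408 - 5841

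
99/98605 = 99/98605 = 0.00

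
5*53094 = 265470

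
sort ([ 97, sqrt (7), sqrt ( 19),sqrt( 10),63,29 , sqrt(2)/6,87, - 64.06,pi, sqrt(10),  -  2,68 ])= [-64.06, - 2, sqrt(2)/6, sqrt(7 ),pi, sqrt(10),sqrt(10), sqrt(  19 ),29, 63,68,87,97 ] 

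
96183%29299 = 8286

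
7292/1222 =3646/611 = 5.97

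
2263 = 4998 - 2735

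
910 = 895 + 15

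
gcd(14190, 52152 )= 6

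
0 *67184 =0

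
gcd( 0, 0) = 0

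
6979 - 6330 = 649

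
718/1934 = 359/967=0.37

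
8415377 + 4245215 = 12660592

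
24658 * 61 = 1504138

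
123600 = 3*41200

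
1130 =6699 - 5569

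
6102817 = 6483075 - 380258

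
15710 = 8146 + 7564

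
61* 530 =32330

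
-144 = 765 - 909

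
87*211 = 18357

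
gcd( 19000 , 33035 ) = 5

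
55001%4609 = 4302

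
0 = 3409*0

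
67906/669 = 67906/669   =  101.50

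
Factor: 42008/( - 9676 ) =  - 178/41=- 2^1*  41^( - 1 )*89^1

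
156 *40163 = 6265428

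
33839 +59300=93139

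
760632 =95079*8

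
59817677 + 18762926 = 78580603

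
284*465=132060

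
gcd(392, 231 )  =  7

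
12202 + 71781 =83983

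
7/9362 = 7/9362 = 0.00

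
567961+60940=628901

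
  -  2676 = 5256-7932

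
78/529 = 78/529= 0.15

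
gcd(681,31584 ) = 3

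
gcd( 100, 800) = 100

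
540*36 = 19440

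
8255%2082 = 2009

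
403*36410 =14673230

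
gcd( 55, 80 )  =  5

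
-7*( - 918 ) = 6426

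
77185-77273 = - 88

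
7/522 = 7/522 = 0.01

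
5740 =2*2870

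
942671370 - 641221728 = 301449642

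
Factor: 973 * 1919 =7^1*19^1*101^1*139^1 = 1867187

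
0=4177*0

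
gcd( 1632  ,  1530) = 102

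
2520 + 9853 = 12373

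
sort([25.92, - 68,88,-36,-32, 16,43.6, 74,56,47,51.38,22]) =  [ - 68 , -36,-32, 16,22, 25.92,43.6,47, 51.38,56,74 , 88]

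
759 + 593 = 1352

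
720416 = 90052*8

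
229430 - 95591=133839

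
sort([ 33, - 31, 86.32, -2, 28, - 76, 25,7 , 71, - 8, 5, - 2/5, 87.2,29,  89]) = [ - 76, - 31, - 8, - 2,-2/5, 5, 7,  25, 28, 29,33,71, 86.32,87.2, 89]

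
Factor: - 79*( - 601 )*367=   79^1*367^1*601^1 = 17424793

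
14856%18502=14856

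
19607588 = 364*53867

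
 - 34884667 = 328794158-363678825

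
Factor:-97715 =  - 5^1*19543^1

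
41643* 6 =249858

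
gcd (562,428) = 2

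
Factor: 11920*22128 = 263765760 = 2^8*3^1*5^1*149^1*461^1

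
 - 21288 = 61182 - 82470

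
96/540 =8/45=0.18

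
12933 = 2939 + 9994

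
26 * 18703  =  486278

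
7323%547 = 212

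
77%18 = 5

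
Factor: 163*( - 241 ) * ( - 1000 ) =39283000=2^3 *5^3 *163^1 *241^1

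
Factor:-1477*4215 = -3^1*5^1*7^1*211^1*281^1 =-  6225555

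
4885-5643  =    -  758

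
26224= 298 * 88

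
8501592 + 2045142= 10546734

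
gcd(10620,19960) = 20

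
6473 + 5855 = 12328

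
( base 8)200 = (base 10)128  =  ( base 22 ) 5i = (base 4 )2000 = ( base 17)79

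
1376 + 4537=5913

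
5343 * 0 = 0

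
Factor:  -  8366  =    -  2^1* 47^1*89^1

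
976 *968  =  944768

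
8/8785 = 8/8785 = 0.00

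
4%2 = 0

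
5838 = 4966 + 872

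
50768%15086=5510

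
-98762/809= - 123 + 745/809= -122.08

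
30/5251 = 30/5251 = 0.01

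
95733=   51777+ 43956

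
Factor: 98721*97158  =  9591534918 = 2^1*3^3 * 7^1*1567^1*16193^1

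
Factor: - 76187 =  - 47^1 * 1621^1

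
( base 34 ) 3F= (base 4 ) 1311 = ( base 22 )57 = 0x75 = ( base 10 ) 117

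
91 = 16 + 75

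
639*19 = 12141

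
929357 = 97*9581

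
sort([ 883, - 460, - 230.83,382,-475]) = [ - 475, - 460 , - 230.83,382 , 883]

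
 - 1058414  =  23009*(-46) 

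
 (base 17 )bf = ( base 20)A2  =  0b11001010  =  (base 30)6M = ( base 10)202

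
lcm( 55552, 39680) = 277760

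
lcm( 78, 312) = 312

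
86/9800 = 43/4900 = 0.01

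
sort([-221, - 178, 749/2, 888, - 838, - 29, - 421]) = [-838, - 421, - 221,-178, - 29, 749/2,888 ]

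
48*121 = 5808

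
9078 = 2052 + 7026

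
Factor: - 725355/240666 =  - 2^(-1)*3^5*5^1*199^1*40111^( - 1) = - 241785/80222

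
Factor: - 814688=-2^5*7^1*3637^1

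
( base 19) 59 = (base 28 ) 3k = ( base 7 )206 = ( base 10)104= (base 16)68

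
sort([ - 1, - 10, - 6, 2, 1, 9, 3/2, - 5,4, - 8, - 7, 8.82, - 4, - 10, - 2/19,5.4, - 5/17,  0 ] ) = [ - 10 , - 10, - 8, - 7, - 6, -5, - 4, -1, - 5/17, - 2/19, 0, 1, 3/2, 2, 4, 5.4, 8.82, 9 ] 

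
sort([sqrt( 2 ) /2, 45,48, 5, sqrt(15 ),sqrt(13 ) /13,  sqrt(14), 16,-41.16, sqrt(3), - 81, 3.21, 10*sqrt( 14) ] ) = [ - 81,  -  41.16,sqrt( 13 )/13,sqrt(2 ) /2, sqrt(3),3.21, sqrt(14),sqrt( 15 ),5,16, 10*sqrt( 14 ),45,  48 ] 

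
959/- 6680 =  - 1 + 5721/6680= - 0.14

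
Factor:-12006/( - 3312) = 29/8 = 2^(-3 )*29^1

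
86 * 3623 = 311578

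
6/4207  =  6/4207=   0.00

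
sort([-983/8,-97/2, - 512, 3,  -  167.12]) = [ - 512, - 167.12, - 983/8, - 97/2,3]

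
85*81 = 6885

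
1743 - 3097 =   -  1354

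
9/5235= 3/1745 = 0.00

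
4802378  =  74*64897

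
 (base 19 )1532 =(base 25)DNN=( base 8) 21023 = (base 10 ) 8723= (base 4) 2020103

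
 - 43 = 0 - 43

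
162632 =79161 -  - 83471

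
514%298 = 216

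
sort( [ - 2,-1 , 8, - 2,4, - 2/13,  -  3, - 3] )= [-3, - 3, - 2, - 2, - 1,-2/13,4, 8 ] 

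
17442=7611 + 9831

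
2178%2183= 2178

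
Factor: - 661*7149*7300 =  - 34496069700 = - 2^2*3^1 * 5^2 * 73^1*661^1*2383^1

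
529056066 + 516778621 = 1045834687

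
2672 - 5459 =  -2787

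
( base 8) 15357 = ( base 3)100110101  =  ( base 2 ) 1101011101111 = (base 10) 6895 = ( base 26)a55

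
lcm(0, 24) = 0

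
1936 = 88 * 22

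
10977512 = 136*80717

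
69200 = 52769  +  16431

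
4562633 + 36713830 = 41276463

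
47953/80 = 599+33/80 = 599.41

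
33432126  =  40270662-6838536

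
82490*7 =577430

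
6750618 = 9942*679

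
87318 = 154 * 567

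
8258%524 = 398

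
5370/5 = 1074 = 1074.00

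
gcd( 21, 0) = 21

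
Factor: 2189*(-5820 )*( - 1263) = 2^2*3^2*5^1*11^1*97^1*199^1*421^1 = 16090594740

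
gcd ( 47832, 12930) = 6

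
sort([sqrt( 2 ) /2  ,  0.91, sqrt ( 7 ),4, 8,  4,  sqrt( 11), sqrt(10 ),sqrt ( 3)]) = [sqrt(2 )/2,0.91,sqrt( 3) , sqrt( 7), sqrt( 10), sqrt( 11) , 4, 4 , 8]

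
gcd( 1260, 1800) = 180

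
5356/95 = 56 + 36/95 = 56.38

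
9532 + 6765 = 16297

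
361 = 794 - 433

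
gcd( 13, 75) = 1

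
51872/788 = 65 + 163/197 = 65.83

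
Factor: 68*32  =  2176  =  2^7*17^1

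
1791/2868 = 597/956 = 0.62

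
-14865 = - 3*4955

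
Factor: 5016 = 2^3*3^1*11^1*19^1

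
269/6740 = 269/6740 = 0.04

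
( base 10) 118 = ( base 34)3G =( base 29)42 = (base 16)76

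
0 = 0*497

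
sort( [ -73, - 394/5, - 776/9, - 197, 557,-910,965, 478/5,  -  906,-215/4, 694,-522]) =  [ - 910 , - 906,-522, - 197,-776/9,-394/5, - 73, - 215/4,478/5, 557 , 694,965]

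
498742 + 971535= 1470277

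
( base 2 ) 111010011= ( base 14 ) 255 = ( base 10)467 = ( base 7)1235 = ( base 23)k7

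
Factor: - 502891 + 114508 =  - 3^1*129461^1 = -388383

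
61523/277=61523/277 = 222.10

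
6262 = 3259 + 3003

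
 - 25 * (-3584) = 89600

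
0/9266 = 0 = 0.00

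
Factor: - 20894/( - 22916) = 31/34 = 2^( - 1)*17^(-1 )*31^1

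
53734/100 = 26867/50  =  537.34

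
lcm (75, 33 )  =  825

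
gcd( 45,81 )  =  9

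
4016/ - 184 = - 22+4/23 = -  21.83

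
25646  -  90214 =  - 64568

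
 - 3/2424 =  - 1 + 807/808= - 0.00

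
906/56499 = 302/18833 =0.02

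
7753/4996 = 1 + 2757/4996 =1.55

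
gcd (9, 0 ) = 9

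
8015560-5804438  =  2211122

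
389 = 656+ - 267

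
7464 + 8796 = 16260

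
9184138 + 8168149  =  17352287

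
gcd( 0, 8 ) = 8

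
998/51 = 998/51 = 19.57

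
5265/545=1053/109 =9.66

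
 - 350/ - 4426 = 175/2213 = 0.08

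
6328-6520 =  - 192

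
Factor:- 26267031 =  - 3^3*7^1*47^1*2957^1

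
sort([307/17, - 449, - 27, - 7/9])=[ - 449, - 27, - 7/9, 307/17] 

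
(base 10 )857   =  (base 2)1101011001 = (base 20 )22h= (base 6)3545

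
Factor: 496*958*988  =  469465984 = 2^7*13^1*19^1 * 31^1*479^1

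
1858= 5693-3835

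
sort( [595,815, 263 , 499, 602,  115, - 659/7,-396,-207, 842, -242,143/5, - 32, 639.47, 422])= [ - 396, - 242,  -  207 ,-659/7,  -  32, 143/5,115, 263, 422,499, 595, 602,639.47, 815,842 ] 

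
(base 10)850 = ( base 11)703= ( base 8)1522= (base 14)44a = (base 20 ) 22A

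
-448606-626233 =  - 1074839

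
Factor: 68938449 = 3^1*179^1*128377^1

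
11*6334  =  69674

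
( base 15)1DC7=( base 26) 9fd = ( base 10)6487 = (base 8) 14527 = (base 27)8o7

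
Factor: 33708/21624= 53/34  =  2^( - 1 )*17^( - 1)*53^1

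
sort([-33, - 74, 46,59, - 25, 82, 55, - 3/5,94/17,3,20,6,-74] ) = [ - 74,-74,  -  33,-25,  -  3/5,3,94/17,6,20, 46, 55, 59,82 ] 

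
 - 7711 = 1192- 8903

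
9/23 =9/23 = 0.39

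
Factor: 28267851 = 3^1*23^1*499^1*821^1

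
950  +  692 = 1642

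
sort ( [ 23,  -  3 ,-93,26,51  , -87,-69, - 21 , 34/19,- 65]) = [ - 93,-87, - 69,- 65,-21, - 3,34/19,23, 26,51] 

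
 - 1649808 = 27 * ( - 61104 ) 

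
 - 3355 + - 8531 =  -11886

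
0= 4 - 4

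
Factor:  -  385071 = -3^1*47^1* 2731^1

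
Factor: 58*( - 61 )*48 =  - 169824 = - 2^5*3^1*29^1*61^1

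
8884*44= 390896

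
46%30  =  16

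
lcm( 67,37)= 2479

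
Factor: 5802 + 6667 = 37^1*337^1=12469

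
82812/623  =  82812/623 = 132.92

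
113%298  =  113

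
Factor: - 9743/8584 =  - 2^(-3 )*29^(  -  1 ) * 37^( - 1)*9743^1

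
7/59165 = 7/59165 = 0.00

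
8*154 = 1232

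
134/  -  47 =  - 3 +7/47 = -2.85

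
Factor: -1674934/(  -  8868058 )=837467/4434029 = 61^( - 1 )*72689^( - 1 )*837467^1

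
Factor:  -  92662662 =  - 2^1 * 3^1*47^1*328591^1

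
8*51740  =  413920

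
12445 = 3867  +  8578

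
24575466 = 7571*3246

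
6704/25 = 6704/25 = 268.16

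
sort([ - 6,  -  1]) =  [ - 6,-1] 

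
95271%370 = 181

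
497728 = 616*808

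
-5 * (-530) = 2650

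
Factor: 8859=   3^1*2953^1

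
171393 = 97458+73935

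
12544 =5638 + 6906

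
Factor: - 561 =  - 3^1*11^1 * 17^1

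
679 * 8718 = 5919522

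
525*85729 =45007725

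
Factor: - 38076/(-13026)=38/13=2^1*13^( - 1 )*19^1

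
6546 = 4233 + 2313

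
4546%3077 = 1469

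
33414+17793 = 51207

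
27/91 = 27/91= 0.30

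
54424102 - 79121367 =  - 24697265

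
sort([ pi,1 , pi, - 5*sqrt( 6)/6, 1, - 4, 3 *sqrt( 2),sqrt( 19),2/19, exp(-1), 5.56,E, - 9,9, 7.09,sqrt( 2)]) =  [- 9, - 4, - 5*sqrt(6 ) /6,2/19,exp ( - 1 ), 1,  1, sqrt( 2), E,pi,  pi,  3* sqrt(2),sqrt( 19), 5.56,7.09, 9 ]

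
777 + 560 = 1337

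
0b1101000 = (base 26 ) 40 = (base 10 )104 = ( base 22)4g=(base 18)5e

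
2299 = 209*11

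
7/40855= 7/40855 =0.00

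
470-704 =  - 234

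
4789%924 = 169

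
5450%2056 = 1338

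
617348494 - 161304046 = 456044448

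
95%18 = 5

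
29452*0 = 0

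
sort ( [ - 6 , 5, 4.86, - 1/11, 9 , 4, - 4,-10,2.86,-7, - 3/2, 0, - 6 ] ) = [-10, - 7, - 6, - 6, - 4, - 3/2, - 1/11,0,  2.86, 4,4.86,5 , 9]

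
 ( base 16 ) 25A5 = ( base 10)9637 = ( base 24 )ghd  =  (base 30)AL7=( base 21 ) 10HJ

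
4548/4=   1137 = 1137.00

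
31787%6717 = 4919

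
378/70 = 27/5 = 5.40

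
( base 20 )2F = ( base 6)131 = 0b110111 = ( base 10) 55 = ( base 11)50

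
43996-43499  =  497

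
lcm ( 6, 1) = 6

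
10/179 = 10/179 = 0.06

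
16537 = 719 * 23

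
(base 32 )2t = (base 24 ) 3L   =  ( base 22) 45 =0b1011101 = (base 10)93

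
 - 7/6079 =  - 1+6072/6079 = - 0.00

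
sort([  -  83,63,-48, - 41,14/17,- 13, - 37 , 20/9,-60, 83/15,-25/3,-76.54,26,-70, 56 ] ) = [ - 83,  -  76.54, - 70, - 60, - 48, - 41, - 37, - 13, - 25/3,14/17,20/9,83/15,26, 56, 63]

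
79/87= 79/87 = 0.91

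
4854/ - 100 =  - 49 + 23/50=- 48.54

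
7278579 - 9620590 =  - 2342011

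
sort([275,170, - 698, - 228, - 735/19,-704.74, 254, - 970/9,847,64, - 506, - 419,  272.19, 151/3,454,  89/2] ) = [ - 704.74,-698, - 506, - 419, - 228,  -  970/9,-735/19, 89/2,151/3,64, 170,254, 272.19, 275, 454, 847 ]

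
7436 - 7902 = -466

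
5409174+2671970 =8081144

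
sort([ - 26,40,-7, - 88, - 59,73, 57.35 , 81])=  [  -  88, - 59, - 26, - 7, 40, 57.35 , 73, 81]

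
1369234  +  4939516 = 6308750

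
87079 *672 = 58517088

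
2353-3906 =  - 1553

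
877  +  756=1633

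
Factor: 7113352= 2^3*29^1*30661^1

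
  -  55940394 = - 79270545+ 23330151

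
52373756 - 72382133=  - 20008377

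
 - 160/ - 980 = 8/49 = 0.16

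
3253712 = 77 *42256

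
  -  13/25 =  - 1+12/25=-0.52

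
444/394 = 222/197 = 1.13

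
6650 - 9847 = -3197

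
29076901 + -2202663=26874238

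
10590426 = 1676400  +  8914026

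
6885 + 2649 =9534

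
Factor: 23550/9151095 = 2^1*5^1*29^( - 1 )*109^( - 1)*157^1  *193^ (-1) = 1570/610073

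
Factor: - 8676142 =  - 2^1*797^1*5443^1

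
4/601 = 4/601=0.01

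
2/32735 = 2/32735 = 0.00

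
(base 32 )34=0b1100100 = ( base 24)44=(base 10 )100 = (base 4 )1210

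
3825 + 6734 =10559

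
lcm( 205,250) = 10250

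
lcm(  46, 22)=506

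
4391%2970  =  1421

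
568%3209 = 568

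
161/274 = 161/274 =0.59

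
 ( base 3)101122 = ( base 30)9H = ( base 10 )287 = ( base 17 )GF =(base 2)100011111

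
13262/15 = 884 + 2/15 = 884.13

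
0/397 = 0 = 0.00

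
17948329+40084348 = 58032677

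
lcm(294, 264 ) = 12936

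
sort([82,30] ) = [30,82 ]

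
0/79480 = 0 = 0.00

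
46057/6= 7676 + 1/6 = 7676.17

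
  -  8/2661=-1  +  2653/2661 = - 0.00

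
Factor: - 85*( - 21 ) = 1785 = 3^1*5^1 * 7^1*17^1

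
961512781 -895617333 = 65895448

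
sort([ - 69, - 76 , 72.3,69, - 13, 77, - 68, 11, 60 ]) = [ - 76,-69, - 68, - 13 , 11, 60,69,72.3 , 77]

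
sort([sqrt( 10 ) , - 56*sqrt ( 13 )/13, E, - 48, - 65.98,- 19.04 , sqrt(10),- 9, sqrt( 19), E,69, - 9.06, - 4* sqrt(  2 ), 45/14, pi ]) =[ -65.98, - 48, - 19.04, -56*sqrt(13)/13, - 9.06, - 9,-4*sqrt ( 2), E, E, pi, sqrt( 10 ) , sqrt(10 ), 45/14, sqrt( 19 ), 69 ] 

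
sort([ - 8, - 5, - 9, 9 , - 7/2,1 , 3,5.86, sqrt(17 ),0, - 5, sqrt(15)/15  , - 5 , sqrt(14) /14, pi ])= [ - 9, - 8, - 5,-5, - 5, - 7/2,0 , sqrt(15)/15, sqrt(14)/14, 1, 3, pi,sqrt( 17 ),5.86, 9]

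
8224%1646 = 1640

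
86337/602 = 86337/602 = 143.42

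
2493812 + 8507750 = 11001562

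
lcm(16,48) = 48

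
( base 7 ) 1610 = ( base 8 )1204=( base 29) m6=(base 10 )644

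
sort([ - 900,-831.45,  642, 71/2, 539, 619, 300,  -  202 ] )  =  [-900, - 831.45, - 202,71/2,300, 539,619,  642] 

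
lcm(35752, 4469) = 35752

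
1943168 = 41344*47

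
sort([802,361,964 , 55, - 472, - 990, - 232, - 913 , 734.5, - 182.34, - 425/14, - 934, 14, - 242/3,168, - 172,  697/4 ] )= [ - 990, - 934, - 913, - 472, - 232, - 182.34, -172, - 242/3 , - 425/14, 14,55,168, 697/4, 361, 734.5 , 802, 964] 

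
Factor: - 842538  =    -  2^1 * 3^1 * 140423^1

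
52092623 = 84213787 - 32121164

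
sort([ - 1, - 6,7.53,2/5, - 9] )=[  -  9,  -  6, - 1,2/5, 7.53]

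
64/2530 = 32/1265 = 0.03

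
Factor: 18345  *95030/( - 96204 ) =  - 2^(-1)*5^2*13^1*17^1*43^1  *  1223^1*8017^( - 1) = - 290554225/16034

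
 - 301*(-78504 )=23629704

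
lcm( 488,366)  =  1464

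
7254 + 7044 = 14298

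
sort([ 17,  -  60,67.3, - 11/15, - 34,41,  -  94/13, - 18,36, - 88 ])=[ - 88, - 60, - 34, - 18, - 94/13, - 11/15,17,36,41,67.3] 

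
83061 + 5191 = 88252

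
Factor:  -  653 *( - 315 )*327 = 67262265 = 3^3*5^1*7^1*109^1 *653^1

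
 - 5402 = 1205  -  6607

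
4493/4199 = 4493/4199 = 1.07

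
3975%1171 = 462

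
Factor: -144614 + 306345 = 161731  =  161731^1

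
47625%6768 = 249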